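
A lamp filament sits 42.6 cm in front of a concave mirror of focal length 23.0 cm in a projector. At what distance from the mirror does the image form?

Mirror equation: 1/s_i = 1/f − 1/s_o = 1/(23.00) − 1/(42.6) = 0.04348 − 0.02347 = 0.02000, so s_i = 50.0 cm.
The image is real, inverted and enlarged, in front of the mirror.

50.0 cm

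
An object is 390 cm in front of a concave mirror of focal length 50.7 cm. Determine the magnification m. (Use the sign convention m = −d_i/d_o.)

1/d_i = 1/f − 1/d_o = 1/(50.70) − 1/(390) = 0.01716, so d_i = 58.28 cm.
m = −d_i/d_o = −(58.28)/(390) = -0.149.
The image is real, inverted and reduced, in front of the mirror.

m = -0.149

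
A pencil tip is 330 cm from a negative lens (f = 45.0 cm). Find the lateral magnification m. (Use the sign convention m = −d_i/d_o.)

m = +0.120

For a negative lens, f = -45.0 cm.
1/d_i = 1/f − 1/d_o = 1/(-45.00) − 1/(330) = -0.02525, so d_i = -39.60 cm.
m = −d_i/d_o = −(-39.60)/(330) = +0.120.
The image is virtual, upright and reduced, on the same side as the object.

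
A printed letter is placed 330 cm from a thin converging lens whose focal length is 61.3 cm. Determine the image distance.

Thin-lens equation: 1/d_i = 1/f − 1/d_o = 1/(61.30) − 1/(330) = 0.01631 − 0.003030 = 0.01328, so d_i = 75.3 cm.
The image is real, inverted and reduced, on the far side of the lens.

75.3 cm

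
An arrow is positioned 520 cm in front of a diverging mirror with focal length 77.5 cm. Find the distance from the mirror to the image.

67.4 cm

For a diverging mirror, f = -77.5 cm.
Mirror equation: 1/s_i = 1/f − 1/s_o = 1/(-77.50) − 1/(520) = -0.01290 − 0.001923 = -0.01483, so s_i = -67.4 cm.
The image is virtual, upright and reduced, behind the mirror.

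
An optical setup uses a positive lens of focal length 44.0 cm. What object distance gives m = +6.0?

m = −d_i/d_o ⇒ d_i = −m·d_o.
1/f = 1/d_o + 1/d_i = 1/d_o − 1/(m·d_o) = (1 − 1/m)/d_o, so d_o = f(1 − 1/m) = (44.00)(1 − 1/(+6.0)) = 36.7 cm.

36.7 cm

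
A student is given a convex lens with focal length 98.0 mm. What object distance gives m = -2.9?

m = −d_i/d_o ⇒ d_i = −m·d_o.
1/f = 1/d_o + 1/d_i = 1/d_o − 1/(m·d_o) = (1 − 1/m)/d_o, so d_o = f(1 − 1/m) = (98.00)(1 − 1/(-2.9)) = 132 mm.

132 mm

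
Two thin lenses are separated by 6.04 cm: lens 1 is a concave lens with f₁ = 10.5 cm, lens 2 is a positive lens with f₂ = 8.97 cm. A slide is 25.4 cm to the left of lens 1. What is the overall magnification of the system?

m = -0.583

f₁ = −10.5 cm (diverging).
Lens 1: 1/d_i1 = 1/(-10.5) − 1/(25.4) = -0.1346, so d_i1 = -7.429 cm; m₁ = −d_i1/d_o1 = +0.2925.
d_o2 = 6.04 − (-7.429) = 13.47 cm.
Lens 2: 1/d_i2 = 1/(8.97) − 1/(13.47) = 0.03724, so d_i2 = 26.85 cm; m₂ = −d_i2/d_o2 = -1.993.
m = m₁·m₂ = (+0.2925)(-1.993) = -0.583.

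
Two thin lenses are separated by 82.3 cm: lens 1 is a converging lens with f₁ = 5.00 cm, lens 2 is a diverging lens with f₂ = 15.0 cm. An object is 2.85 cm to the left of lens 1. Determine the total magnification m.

m = +0.336

Lens 1: 1/d_i1 = 1/(5.00) − 1/(2.85) = -0.1509, so d_i1 = -6.628 cm; m₁ = −d_i1/d_o1 = +2.326.
d_o2 = 82.3 − (-6.628) = 88.93 cm.
f₂ = −15.0 cm (diverging).
Lens 2: 1/d_i2 = 1/(-15.0) − 1/(88.93) = -0.07791, so d_i2 = -12.84 cm; m₂ = −d_i2/d_o2 = +0.1443.
m = m₁·m₂ = (+2.326)(+0.1443) = +0.336.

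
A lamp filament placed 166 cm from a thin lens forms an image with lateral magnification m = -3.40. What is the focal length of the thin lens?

f = 128 cm (converging)

m = −d_i/d_o ⇒ d_i = −m·d_o = −(-3.40)·(166) = 564.4 cm.
1/f = 1/d_o + 1/d_i = 1/(166) + 1/(564.4) = 0.007796, so f = 128 cm.
Since f is positive, the thin lens is converging.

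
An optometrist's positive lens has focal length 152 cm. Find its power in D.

f = 152 cm = 1.52 m.
P = 1/f = 1/(1.52 m) = +0.658 D.

P = +0.658 D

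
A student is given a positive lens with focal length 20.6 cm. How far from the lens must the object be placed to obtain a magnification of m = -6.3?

m = −d_i/d_o ⇒ d_i = −m·d_o.
1/f = 1/d_o + 1/d_i = 1/d_o − 1/(m·d_o) = (1 − 1/m)/d_o, so d_o = f(1 − 1/m) = (20.60)(1 − 1/(-6.3)) = 23.9 cm.

23.9 cm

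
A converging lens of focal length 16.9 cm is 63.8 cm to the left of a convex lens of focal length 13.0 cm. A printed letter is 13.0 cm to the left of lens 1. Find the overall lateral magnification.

m = -0.526

Lens 1: 1/d_i1 = 1/(16.9) − 1/(13.0) = -0.01775, so d_i1 = -56.33 cm; m₁ = −d_i1/d_o1 = +4.333.
d_o2 = 63.8 − (-56.33) = 120.1 cm.
Lens 2: 1/d_i2 = 1/(13.0) − 1/(120.1) = 0.06860, so d_i2 = 14.58 cm; m₂ = −d_i2/d_o2 = -0.1214.
m = m₁·m₂ = (+4.333)(-0.1214) = -0.526.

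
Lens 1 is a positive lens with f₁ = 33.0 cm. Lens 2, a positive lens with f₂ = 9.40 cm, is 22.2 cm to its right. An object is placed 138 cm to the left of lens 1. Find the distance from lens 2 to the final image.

6.51 cm

Lens 1: 1/d_i1 = 1/f₁ − 1/d_o1 = 1/(33.0) − 1/(138) = 0.02306, so d_i1 = 43.37 cm.
The intermediate image is 43.37 cm to the right of lens 1, which lies 21.17 cm to the right of lens 2 — a virtual object — so d_o2 = −21.17 cm.
Lens 2: 1/d_i2 = 1/f₂ − 1/d_o2 = 1/(9.40) − 1/(-21.17) = 0.1536, so d_i2 = 6.51 cm.
The final image is real, 6.51 cm to the right of lens 2 (overall magnification ≈ -0.097).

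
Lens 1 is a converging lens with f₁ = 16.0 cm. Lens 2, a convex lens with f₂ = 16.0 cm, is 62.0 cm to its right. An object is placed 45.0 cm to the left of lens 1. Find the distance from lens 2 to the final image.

Lens 1: 1/d_i1 = 1/f₁ − 1/d_o1 = 1/(16.0) − 1/(45.0) = 0.04028, so d_i1 = 24.83 cm.
The intermediate image is 24.83 cm to the right of lens 1, which is 62.0 − (24.83) = 37.17 cm to the left of lens 2, so d_o2 = +37.17 cm.
Lens 2: 1/d_i2 = 1/f₂ − 1/d_o2 = 1/(16.0) − 1/(37.17) = 0.03560, so d_i2 = 28.1 cm.
The final image is real, 28.1 cm to the right of lens 2 (overall magnification ≈ 0.42).

28.1 cm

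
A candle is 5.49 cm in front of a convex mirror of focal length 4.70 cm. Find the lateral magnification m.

m = +0.461

For a convex mirror, f = -4.70 cm.
1/d_i = 1/f − 1/d_o = 1/(-4.700) − 1/(5.49) = -0.3949, so d_i = -2.532 cm.
m = −d_i/d_o = −(-2.532)/(5.49) = +0.461.
The image is virtual, upright and reduced, behind the mirror.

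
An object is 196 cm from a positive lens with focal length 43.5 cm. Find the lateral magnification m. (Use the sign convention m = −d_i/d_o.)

m = -0.285

1/d_i = 1/f − 1/d_o = 1/(43.50) − 1/(196) = 0.01789, so d_i = 55.91 cm.
m = −d_i/d_o = −(55.91)/(196) = -0.285.
The image is real, inverted and reduced, on the far side of the lens.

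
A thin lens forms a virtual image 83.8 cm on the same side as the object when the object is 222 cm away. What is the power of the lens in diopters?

P = -0.743 D

Virtual image ⇒ d_i = −83.8 cm.
1/f = 1/d_o + 1/d_i = 1/(222) + 1/(-83.8) = -0.007429 cm⁻¹.
f = -134.6 cm = -1.346 m, so P = 1/f = -0.743 D.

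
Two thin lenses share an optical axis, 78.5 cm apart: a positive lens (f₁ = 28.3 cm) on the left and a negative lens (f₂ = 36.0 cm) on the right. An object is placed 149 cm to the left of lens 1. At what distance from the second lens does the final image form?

Lens 1: 1/d_i1 = 1/f₁ − 1/d_o1 = 1/(28.3) − 1/(149) = 0.02862, so d_i1 = 34.94 cm.
The intermediate image is 34.94 cm to the right of lens 1, which is 78.5 − (34.94) = 43.56 cm to the left of lens 2, so d_o2 = +43.56 cm.
Lens 2 is diverging, so f₂ = −36.0 cm.
Lens 2: 1/d_i2 = 1/f₂ − 1/d_o2 = 1/(-36.0) − 1/(43.56) = -0.05073, so d_i2 = -19.7 cm.
The final image is virtual, 19.7 cm to the left of lens 2 (overall magnification ≈ -0.11).

19.7 cm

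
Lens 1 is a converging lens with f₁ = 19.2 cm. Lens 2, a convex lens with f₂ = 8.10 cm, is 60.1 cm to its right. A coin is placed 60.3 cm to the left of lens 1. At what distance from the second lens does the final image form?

10.9 cm

Lens 1: 1/d_i1 = 1/f₁ − 1/d_o1 = 1/(19.2) − 1/(60.3) = 0.03550, so d_i1 = 28.17 cm.
The intermediate image is 28.17 cm to the right of lens 1, which is 60.1 − (28.17) = 31.93 cm to the left of lens 2, so d_o2 = +31.93 cm.
Lens 2: 1/d_i2 = 1/f₂ − 1/d_o2 = 1/(8.10) − 1/(31.93) = 0.09214, so d_i2 = 10.9 cm.
The final image is real, 10.9 cm to the right of lens 2 (overall magnification ≈ 0.16).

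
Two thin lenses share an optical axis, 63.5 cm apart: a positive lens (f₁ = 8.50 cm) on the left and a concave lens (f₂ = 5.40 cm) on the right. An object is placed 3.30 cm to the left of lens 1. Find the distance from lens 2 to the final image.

5.01 cm

Lens 1: 1/d_i1 = 1/f₁ − 1/d_o1 = 1/(8.50) − 1/(3.30) = -0.1854, so d_i1 = -5.394 cm.
The intermediate image is 5.394 cm to the left of lens 1 (virtual), which is 63.5 − (-5.394) = 68.89 cm to the left of lens 2, so d_o2 = +68.89 cm.
Lens 2 is diverging, so f₂ = −5.40 cm.
Lens 2: 1/d_i2 = 1/f₂ − 1/d_o2 = 1/(-5.40) − 1/(68.89) = -0.1997, so d_i2 = -5.01 cm.
The final image is virtual, 5.01 cm to the left of lens 2 (overall magnification ≈ 0.12).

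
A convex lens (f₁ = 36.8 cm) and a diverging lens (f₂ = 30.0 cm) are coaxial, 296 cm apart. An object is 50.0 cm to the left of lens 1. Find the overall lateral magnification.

Lens 1: 1/d_i1 = 1/(36.8) − 1/(50.0) = 0.007174, so d_i1 = 139.4 cm; m₁ = −d_i1/d_o1 = -2.788.
d_o2 = 296 − (139.4) = 156.6 cm.
f₂ = −30.0 cm (diverging).
Lens 2: 1/d_i2 = 1/(-30.0) − 1/(156.6) = -0.03972, so d_i2 = -25.18 cm; m₂ = −d_i2/d_o2 = +0.1608.
m = m₁·m₂ = (-2.788)(+0.1608) = -0.448.

m = -0.448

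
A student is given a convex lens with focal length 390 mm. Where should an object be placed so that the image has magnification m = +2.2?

213 mm

m = −d_i/d_o ⇒ d_i = −m·d_o.
1/f = 1/d_o + 1/d_i = 1/d_o − 1/(m·d_o) = (1 − 1/m)/d_o, so d_o = f(1 − 1/m) = (390.0)(1 − 1/(+2.2)) = 213 mm.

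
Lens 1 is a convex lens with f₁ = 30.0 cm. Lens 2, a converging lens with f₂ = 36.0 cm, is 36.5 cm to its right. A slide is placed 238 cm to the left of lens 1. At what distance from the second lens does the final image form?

2.31 cm

Lens 1: 1/d_i1 = 1/f₁ − 1/d_o1 = 1/(30.0) − 1/(238) = 0.02913, so d_i1 = 34.33 cm.
The intermediate image is 34.33 cm to the right of lens 1, which is 36.5 − (34.33) = 2.170 cm to the left of lens 2, so d_o2 = +2.170 cm.
Lens 2: 1/d_i2 = 1/f₂ − 1/d_o2 = 1/(36.0) − 1/(2.170) = -0.4331, so d_i2 = -2.31 cm.
The final image is virtual, 2.31 cm to the left of lens 2 (overall magnification ≈ -0.15).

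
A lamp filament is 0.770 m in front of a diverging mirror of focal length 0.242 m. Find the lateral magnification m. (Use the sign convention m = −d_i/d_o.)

m = +0.239

For a diverging mirror, f = -0.242 m.
1/d_i = 1/f − 1/d_o = 1/(-0.2420) − 1/(0.770) = -5.431, so d_i = -0.1841 m.
m = −d_i/d_o = −(-0.1841)/(0.770) = +0.239.
The image is virtual, upright and reduced, behind the mirror.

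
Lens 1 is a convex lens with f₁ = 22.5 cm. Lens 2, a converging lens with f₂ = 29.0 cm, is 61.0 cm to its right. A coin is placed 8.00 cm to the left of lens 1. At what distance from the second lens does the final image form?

47.9 cm

Lens 1: 1/d_i1 = 1/f₁ − 1/d_o1 = 1/(22.5) − 1/(8.00) = -0.08056, so d_i1 = -12.41 cm.
The intermediate image is 12.41 cm to the left of lens 1 (virtual), which is 61.0 − (-12.41) = 73.41 cm to the left of lens 2, so d_o2 = +73.41 cm.
Lens 2: 1/d_i2 = 1/f₂ − 1/d_o2 = 1/(29.0) − 1/(73.41) = 0.02086, so d_i2 = 47.9 cm.
The final image is real, 47.9 cm to the right of lens 2 (overall magnification ≈ -1.0).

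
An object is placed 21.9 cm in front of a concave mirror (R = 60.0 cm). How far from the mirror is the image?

81.1 cm

f = R/2 = 60.0/2 = 30.00 cm.
Mirror equation: 1/q = 1/f − 1/p = 1/(30.00) − 1/(21.9) = 0.03333 − 0.04566 = -0.01233, so q = -81.1 cm.
The image is virtual, upright and enlarged, behind the mirror.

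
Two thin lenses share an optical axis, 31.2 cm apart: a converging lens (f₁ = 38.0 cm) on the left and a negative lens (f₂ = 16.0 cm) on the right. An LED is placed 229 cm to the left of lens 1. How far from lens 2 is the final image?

Lens 1: 1/d_i1 = 1/f₁ − 1/d_o1 = 1/(38.0) − 1/(229) = 0.02195, so d_i1 = 45.56 cm.
The intermediate image is 45.56 cm to the right of lens 1, which lies 14.36 cm to the right of lens 2 — a virtual object — so d_o2 = −14.36 cm.
Lens 2 is diverging, so f₂ = −16.0 cm.
Lens 2: 1/d_i2 = 1/f₂ − 1/d_o2 = 1/(-16.0) − 1/(-14.36) = 0.007138, so d_i2 = 140 cm.
The final image is real, 140 cm to the right of lens 2 (overall magnification ≈ -1.9).

140 cm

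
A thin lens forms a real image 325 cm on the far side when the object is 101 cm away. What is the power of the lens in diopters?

d_i = +325 cm.
1/f = 1/d_o + 1/d_i = 1/(101) + 1/(325) = 0.01298 cm⁻¹.
f = 77.05 cm = 0.7705 m, so P = 1/f = +1.30 D.

P = +1.30 D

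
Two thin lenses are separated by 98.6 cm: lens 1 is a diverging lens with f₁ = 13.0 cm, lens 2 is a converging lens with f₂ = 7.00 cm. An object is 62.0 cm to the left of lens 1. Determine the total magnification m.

f₁ = −13.0 cm (diverging).
Lens 1: 1/d_i1 = 1/(-13.0) − 1/(62.0) = -0.09305, so d_i1 = -10.75 cm; m₁ = −d_i1/d_o1 = +0.1734.
d_o2 = 98.6 − (-10.75) = 109.3 cm.
Lens 2: 1/d_i2 = 1/(7.00) − 1/(109.3) = 0.1337, so d_i2 = 7.479 cm; m₂ = −d_i2/d_o2 = -0.06843.
m = m₁·m₂ = (+0.1734)(-0.06843) = -0.0119.

m = -0.0119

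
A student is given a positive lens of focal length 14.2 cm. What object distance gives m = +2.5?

8.52 cm

m = −d_i/d_o ⇒ d_i = −m·d_o.
1/f = 1/d_o + 1/d_i = 1/d_o − 1/(m·d_o) = (1 − 1/m)/d_o, so d_o = f(1 − 1/m) = (14.20)(1 − 1/(+2.5)) = 8.52 cm.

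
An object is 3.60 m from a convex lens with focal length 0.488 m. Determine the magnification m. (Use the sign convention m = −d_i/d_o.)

m = -0.157

1/d_i = 1/f − 1/d_o = 1/(0.4880) − 1/(3.60) = 1.771, so d_i = 0.5645 m.
m = −d_i/d_o = −(0.5645)/(3.60) = -0.157.
The image is real, inverted and reduced, on the far side of the lens.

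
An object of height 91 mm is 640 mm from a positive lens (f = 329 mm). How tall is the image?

96.3 mm

1/d_i = 1/f − 1/d_o = 1/(329.0) − 1/(640) = 0.001477, so d_i = 677.0 mm.
m = −d_i/d_o = -1.058.
|h_i| = |m|·h_o = 1.058 × 91 = 96.3 mm. The image is real, inverted and enlarged, on the far side of the lens.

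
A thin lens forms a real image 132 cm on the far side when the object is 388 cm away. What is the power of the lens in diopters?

d_i = +132 cm.
1/f = 1/d_o + 1/d_i = 1/(388) + 1/(132) = 0.01015 cm⁻¹.
f = 98.49 cm = 0.9849 m, so P = 1/f = +1.02 D.

P = +1.02 D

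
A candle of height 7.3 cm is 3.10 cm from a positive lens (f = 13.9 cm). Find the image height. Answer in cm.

9.40 cm

1/d_i = 1/f − 1/d_o = 1/(13.90) − 1/(3.10) = -0.2506, so d_i = -3.990 cm.
m = −d_i/d_o = +1.287.
|h_i| = |m|·h_o = 1.287 × 7.3 = 9.40 cm. The image is virtual, upright and enlarged, on the same side as the object.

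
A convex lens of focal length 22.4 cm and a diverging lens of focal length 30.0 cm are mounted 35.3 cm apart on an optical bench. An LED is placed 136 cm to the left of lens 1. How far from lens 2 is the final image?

Lens 1: 1/d_i1 = 1/f₁ − 1/d_o1 = 1/(22.4) − 1/(136) = 0.03729, so d_i1 = 26.82 cm.
The intermediate image is 26.82 cm to the right of lens 1, which is 35.3 − (26.82) = 8.480 cm to the left of lens 2, so d_o2 = +8.480 cm.
Lens 2 is diverging, so f₂ = −30.0 cm.
Lens 2: 1/d_i2 = 1/f₂ − 1/d_o2 = 1/(-30.0) − 1/(8.480) = -0.1513, so d_i2 = -6.61 cm.
The final image is virtual, 6.61 cm to the left of lens 2 (overall magnification ≈ -0.15).

6.61 cm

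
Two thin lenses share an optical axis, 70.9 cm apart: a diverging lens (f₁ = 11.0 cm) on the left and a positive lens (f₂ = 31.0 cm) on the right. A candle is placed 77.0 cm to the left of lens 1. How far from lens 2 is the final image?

50.4 cm

Lens 1 is diverging, so f₁ = −11.0 cm.
Lens 1: 1/d_i1 = 1/f₁ − 1/d_o1 = 1/(-11.0) − 1/(77.0) = -0.1039, so d_i1 = -9.625 cm.
The intermediate image is 9.625 cm to the left of lens 1 (virtual), which is 70.9 − (-9.625) = 80.53 cm to the left of lens 2, so d_o2 = +80.53 cm.
Lens 2: 1/d_i2 = 1/f₂ − 1/d_o2 = 1/(31.0) − 1/(80.53) = 0.01984, so d_i2 = 50.4 cm.
The final image is real, 50.4 cm to the right of lens 2 (overall magnification ≈ -0.078).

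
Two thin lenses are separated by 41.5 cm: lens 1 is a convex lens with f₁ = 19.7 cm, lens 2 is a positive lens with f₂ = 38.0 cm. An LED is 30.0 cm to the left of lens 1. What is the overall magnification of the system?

Lens 1: 1/d_i1 = 1/(19.7) − 1/(30.0) = 0.01743, so d_i1 = 57.38 cm; m₁ = −d_i1/d_o1 = -1.913.
d_o2 = 41.5 − (57.38) = -15.88 cm (virtual object).
Lens 2: 1/d_i2 = 1/(38.0) − 1/(-15.88) = 0.08929, so d_i2 = 11.20 cm; m₂ = −d_i2/d_o2 = +0.7053.
m = m₁·m₂ = (-1.913)(+0.7053) = -1.35.

m = -1.35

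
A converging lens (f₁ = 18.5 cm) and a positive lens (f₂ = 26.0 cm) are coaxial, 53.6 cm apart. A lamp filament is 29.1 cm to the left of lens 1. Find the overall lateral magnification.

Lens 1: 1/d_i1 = 1/(18.5) − 1/(29.1) = 0.01969, so d_i1 = 50.79 cm; m₁ = −d_i1/d_o1 = -1.745.
d_o2 = 53.6 − (50.79) = 2.810 cm.
Lens 2: 1/d_i2 = 1/(26.0) − 1/(2.810) = -0.3174, so d_i2 = -3.150 cm; m₂ = −d_i2/d_o2 = +1.121.
m = m₁·m₂ = (-1.745)(+1.121) = -1.96.

m = -1.96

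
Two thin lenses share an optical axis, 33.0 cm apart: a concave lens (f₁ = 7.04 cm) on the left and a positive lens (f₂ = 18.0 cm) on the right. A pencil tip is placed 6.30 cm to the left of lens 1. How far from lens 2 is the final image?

Lens 1 is diverging, so f₁ = −7.04 cm.
Lens 1: 1/d_i1 = 1/f₁ − 1/d_o1 = 1/(-7.04) − 1/(6.30) = -0.3008, so d_i1 = -3.325 cm.
The intermediate image is 3.325 cm to the left of lens 1 (virtual), which is 33.0 − (-3.325) = 36.33 cm to the left of lens 2, so d_o2 = +36.33 cm.
Lens 2: 1/d_i2 = 1/f₂ − 1/d_o2 = 1/(18.0) − 1/(36.33) = 0.02803, so d_i2 = 35.7 cm.
The final image is real, 35.7 cm to the right of lens 2 (overall magnification ≈ -0.52).

35.7 cm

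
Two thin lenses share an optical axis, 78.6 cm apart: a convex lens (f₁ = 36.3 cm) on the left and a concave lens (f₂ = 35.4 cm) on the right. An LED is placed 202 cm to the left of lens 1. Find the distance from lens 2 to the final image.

17.4 cm

Lens 1: 1/d_i1 = 1/f₁ − 1/d_o1 = 1/(36.3) − 1/(202) = 0.02260, so d_i1 = 44.25 cm.
The intermediate image is 44.25 cm to the right of lens 1, which is 78.6 − (44.25) = 34.35 cm to the left of lens 2, so d_o2 = +34.35 cm.
Lens 2 is diverging, so f₂ = −35.4 cm.
Lens 2: 1/d_i2 = 1/f₂ − 1/d_o2 = 1/(-35.4) − 1/(34.35) = -0.05736, so d_i2 = -17.4 cm.
The final image is virtual, 17.4 cm to the left of lens 2 (overall magnification ≈ -0.11).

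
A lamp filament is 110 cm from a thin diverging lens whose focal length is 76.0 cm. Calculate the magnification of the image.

For a diverging lens, f = -76.0 cm.
1/d_i = 1/f − 1/d_o = 1/(-76.00) − 1/(110) = -0.02225, so d_i = -44.95 cm.
m = −d_i/d_o = −(-44.95)/(110) = +0.409.
The image is virtual, upright and reduced, on the same side as the object.

m = +0.409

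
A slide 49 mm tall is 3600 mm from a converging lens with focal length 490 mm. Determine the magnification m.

m = -0.158

1/d_i = 1/f − 1/d_o = 1/(490.0) − 1/(3600) = 0.001763, so d_i = 567.2 mm.
m = −d_i/d_o = −(567.2)/(3600) = -0.158.
The image is real, inverted and reduced, on the far side of the lens.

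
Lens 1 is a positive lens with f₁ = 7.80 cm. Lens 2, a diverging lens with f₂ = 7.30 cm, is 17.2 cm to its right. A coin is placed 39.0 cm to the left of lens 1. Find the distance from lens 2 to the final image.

Lens 1: 1/d_i1 = 1/f₁ − 1/d_o1 = 1/(7.80) − 1/(39.0) = 0.1026, so d_i1 = 9.750 cm.
The intermediate image is 9.750 cm to the right of lens 1, which is 17.2 − (9.750) = 7.450 cm to the left of lens 2, so d_o2 = +7.450 cm.
Lens 2 is diverging, so f₂ = −7.30 cm.
Lens 2: 1/d_i2 = 1/f₂ − 1/d_o2 = 1/(-7.30) − 1/(7.450) = -0.2712, so d_i2 = -3.69 cm.
The final image is virtual, 3.69 cm to the left of lens 2 (overall magnification ≈ -0.12).

3.69 cm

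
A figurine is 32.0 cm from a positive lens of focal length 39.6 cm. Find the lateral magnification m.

1/d_i = 1/f − 1/d_o = 1/(39.60) − 1/(32.0) = -0.005997, so d_i = -166.7 cm.
m = −d_i/d_o = −(-166.7)/(32.0) = +5.21.
The image is virtual, upright and enlarged, on the same side as the object.

m = +5.21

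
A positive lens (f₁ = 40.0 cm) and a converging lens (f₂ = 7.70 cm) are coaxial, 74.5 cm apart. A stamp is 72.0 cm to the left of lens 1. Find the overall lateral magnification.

m = -0.415

Lens 1: 1/d_i1 = 1/(40.0) − 1/(72.0) = 0.01111, so d_i1 = 90.00 cm; m₁ = −d_i1/d_o1 = -1.250.
d_o2 = 74.5 − (90.00) = -15.50 cm (virtual object).
Lens 2: 1/d_i2 = 1/(7.70) − 1/(-15.50) = 0.1944, so d_i2 = 5.144 cm; m₂ = −d_i2/d_o2 = +0.3319.
m = m₁·m₂ = (-1.250)(+0.3319) = -0.415.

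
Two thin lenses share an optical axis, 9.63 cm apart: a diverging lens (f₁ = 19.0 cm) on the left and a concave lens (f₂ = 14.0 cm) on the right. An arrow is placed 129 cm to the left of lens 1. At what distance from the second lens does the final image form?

9.12 cm

Lens 1 is diverging, so f₁ = −19.0 cm.
Lens 1: 1/d_i1 = 1/f₁ − 1/d_o1 = 1/(-19.0) − 1/(129) = -0.06038, so d_i1 = -16.56 cm.
The intermediate image is 16.56 cm to the left of lens 1 (virtual), which is 9.63 − (-16.56) = 26.19 cm to the left of lens 2, so d_o2 = +26.19 cm.
Lens 2 is diverging, so f₂ = −14.0 cm.
Lens 2: 1/d_i2 = 1/f₂ − 1/d_o2 = 1/(-14.0) − 1/(26.19) = -0.1096, so d_i2 = -9.12 cm.
The final image is virtual, 9.12 cm to the left of lens 2 (overall magnification ≈ 0.045).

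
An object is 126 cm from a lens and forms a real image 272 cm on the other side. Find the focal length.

Real image ⇒ d_i = +272 cm.
1/f = 1/d_o + 1/d_i = 1/(126) + 1/(272) = 0.01161, so f = 86.1 cm.
Since f is positive, the lens is converging.

f = 86.1 cm (converging)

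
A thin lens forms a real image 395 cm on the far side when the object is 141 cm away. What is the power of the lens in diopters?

d_i = +395 cm.
1/f = 1/d_o + 1/d_i = 1/(141) + 1/(395) = 0.009624 cm⁻¹.
f = 103.9 cm = 1.039 m, so P = 1/f = +0.962 D.

P = +0.962 D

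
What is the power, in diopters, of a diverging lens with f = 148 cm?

For a diverging lens, f = −148 cm.
f = -148 cm = -1.48 m.
P = 1/f = 1/(-1.48 m) = -0.676 D.

P = -0.676 D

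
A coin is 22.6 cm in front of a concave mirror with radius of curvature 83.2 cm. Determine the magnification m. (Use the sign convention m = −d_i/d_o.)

f = R/2 = 83.2/2 = 41.60 cm.
1/d_i = 1/f − 1/d_o = 1/(41.60) − 1/(22.6) = -0.02021, so d_i = -49.48 cm.
m = −d_i/d_o = −(-49.48)/(22.6) = +2.19.
The image is virtual, upright and enlarged, behind the mirror.

m = +2.19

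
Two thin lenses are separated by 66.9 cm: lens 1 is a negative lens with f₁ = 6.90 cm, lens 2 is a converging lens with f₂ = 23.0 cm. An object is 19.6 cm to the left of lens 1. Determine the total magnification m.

m = -0.122

f₁ = −6.90 cm (diverging).
Lens 1: 1/d_i1 = 1/(-6.90) − 1/(19.6) = -0.1959, so d_i1 = -5.103 cm; m₁ = −d_i1/d_o1 = +0.2604.
d_o2 = 66.9 − (-5.103) = 72.00 cm.
Lens 2: 1/d_i2 = 1/(23.0) − 1/(72.00) = 0.02959, so d_i2 = 33.80 cm; m₂ = −d_i2/d_o2 = -0.4694.
m = m₁·m₂ = (+0.2604)(-0.4694) = -0.122.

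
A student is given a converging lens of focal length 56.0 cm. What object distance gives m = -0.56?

m = −d_i/d_o ⇒ d_i = −m·d_o.
1/f = 1/d_o + 1/d_i = 1/d_o − 1/(m·d_o) = (1 − 1/m)/d_o, so d_o = f(1 − 1/m) = (56.00)(1 − 1/(-0.56)) = 156 cm.

156 cm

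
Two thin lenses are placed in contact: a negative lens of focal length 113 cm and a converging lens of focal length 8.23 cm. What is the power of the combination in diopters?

P₁ = 1/f₁ = 1/(-1.13 m) = -0.8850 D; P₂ = 1/f₂ = 1/(0.0823 m) = +12.15 D.
For thin lenses in contact, P = P₁ + P₂ = (-0.8850) + (+12.15) = +11.3 D.

P = +11.3 D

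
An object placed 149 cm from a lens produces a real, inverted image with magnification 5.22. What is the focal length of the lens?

f = 125 cm (converging)

m = −d_i/d_o ⇒ d_i = −m·d_o = −(-5.22)·(149) = 777.8 cm.
1/f = 1/d_o + 1/d_i = 1/(149) + 1/(777.8) = 0.007997, so f = 125 cm.
Since f is positive, the lens is converging.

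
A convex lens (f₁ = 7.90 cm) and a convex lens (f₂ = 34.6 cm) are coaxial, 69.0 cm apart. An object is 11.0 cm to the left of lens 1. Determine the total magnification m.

Lens 1: 1/d_i1 = 1/(7.90) − 1/(11.0) = 0.03567, so d_i1 = 28.03 cm; m₁ = −d_i1/d_o1 = -2.548.
d_o2 = 69.0 − (28.03) = 40.97 cm.
Lens 2: 1/d_i2 = 1/(34.6) − 1/(40.97) = 0.004494, so d_i2 = 222.5 cm; m₂ = −d_i2/d_o2 = -5.432.
m = m₁·m₂ = (-2.548)(-5.432) = +13.8.

m = +13.8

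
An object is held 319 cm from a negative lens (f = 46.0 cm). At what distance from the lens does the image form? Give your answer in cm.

For a negative lens, f = -46.0 cm.
Thin-lens equation: 1/v = 1/f − 1/u = 1/(-46.00) − 1/(319) = -0.02174 − 0.003135 = -0.02487, so v = -40.2 cm.
The image is virtual, upright and reduced, on the same side as the object.

40.2 cm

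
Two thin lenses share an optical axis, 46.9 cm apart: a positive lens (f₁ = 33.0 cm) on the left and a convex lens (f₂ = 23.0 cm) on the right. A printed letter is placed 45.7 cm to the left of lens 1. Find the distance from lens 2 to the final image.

Lens 1: 1/d_i1 = 1/f₁ − 1/d_o1 = 1/(33.0) − 1/(45.7) = 0.008421, so d_i1 = 118.7 cm.
The intermediate image is 118.7 cm to the right of lens 1, which lies 71.80 cm to the right of lens 2 — a virtual object — so d_o2 = −71.80 cm.
Lens 2: 1/d_i2 = 1/f₂ − 1/d_o2 = 1/(23.0) − 1/(-71.80) = 0.05741, so d_i2 = 17.4 cm.
The final image is real, 17.4 cm to the right of lens 2 (overall magnification ≈ -0.63).

17.4 cm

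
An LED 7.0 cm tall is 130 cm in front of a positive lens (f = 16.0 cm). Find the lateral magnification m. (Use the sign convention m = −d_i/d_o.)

1/d_i = 1/f − 1/d_o = 1/(16.00) − 1/(130) = 0.05481, so d_i = 18.25 cm.
m = −d_i/d_o = −(18.25)/(130) = -0.140.
The image is real, inverted and reduced, on the far side of the lens.

m = -0.140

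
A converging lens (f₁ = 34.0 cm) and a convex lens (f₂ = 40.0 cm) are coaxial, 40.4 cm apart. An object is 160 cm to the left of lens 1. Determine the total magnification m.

Lens 1: 1/d_i1 = 1/(34.0) − 1/(160) = 0.02316, so d_i1 = 43.17 cm; m₁ = −d_i1/d_o1 = -0.2698.
d_o2 = 40.4 − (43.17) = -2.770 cm (virtual object).
Lens 2: 1/d_i2 = 1/(40.0) − 1/(-2.770) = 0.3860, so d_i2 = 2.591 cm; m₂ = −d_i2/d_o2 = +0.9352.
m = m₁·m₂ = (-0.2698)(+0.9352) = -0.252.

m = -0.252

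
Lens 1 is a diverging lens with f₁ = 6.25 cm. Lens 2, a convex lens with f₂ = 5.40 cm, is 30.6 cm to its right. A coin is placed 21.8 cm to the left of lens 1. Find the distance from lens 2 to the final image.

6.37 cm

Lens 1 is diverging, so f₁ = −6.25 cm.
Lens 1: 1/d_i1 = 1/f₁ − 1/d_o1 = 1/(-6.25) − 1/(21.8) = -0.2059, so d_i1 = -4.857 cm.
The intermediate image is 4.857 cm to the left of lens 1 (virtual), which is 30.6 − (-4.857) = 35.46 cm to the left of lens 2, so d_o2 = +35.46 cm.
Lens 2: 1/d_i2 = 1/f₂ − 1/d_o2 = 1/(5.40) − 1/(35.46) = 0.1570, so d_i2 = 6.37 cm.
The final image is real, 6.37 cm to the right of lens 2 (overall magnification ≈ -0.040).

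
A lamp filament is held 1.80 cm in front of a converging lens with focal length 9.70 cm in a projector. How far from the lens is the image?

Thin-lens equation: 1/q = 1/f − 1/p = 1/(9.700) − 1/(1.80) = 0.1031 − 0.5556 = -0.4525, so q = -2.21 cm.
The image is virtual, upright and enlarged, on the same side as the object.

2.21 cm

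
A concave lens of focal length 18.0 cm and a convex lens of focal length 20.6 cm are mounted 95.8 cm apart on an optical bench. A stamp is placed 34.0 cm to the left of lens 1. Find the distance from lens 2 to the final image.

25.5 cm

Lens 1 is diverging, so f₁ = −18.0 cm.
Lens 1: 1/d_i1 = 1/f₁ − 1/d_o1 = 1/(-18.0) − 1/(34.0) = -0.08497, so d_i1 = -11.77 cm.
The intermediate image is 11.77 cm to the left of lens 1 (virtual), which is 95.8 − (-11.77) = 107.6 cm to the left of lens 2, so d_o2 = +107.6 cm.
Lens 2: 1/d_i2 = 1/f₂ − 1/d_o2 = 1/(20.6) − 1/(107.6) = 0.03925, so d_i2 = 25.5 cm.
The final image is real, 25.5 cm to the right of lens 2 (overall magnification ≈ -0.082).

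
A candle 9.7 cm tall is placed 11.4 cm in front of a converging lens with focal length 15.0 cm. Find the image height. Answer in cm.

1/d_i = 1/f − 1/d_o = 1/(15.00) − 1/(11.4) = -0.02105, so d_i = -47.50 cm.
m = −d_i/d_o = +4.167.
|h_i| = |m|·h_o = 4.167 × 9.7 = 40.4 cm. The image is virtual, upright and enlarged, on the same side as the object.

40.4 cm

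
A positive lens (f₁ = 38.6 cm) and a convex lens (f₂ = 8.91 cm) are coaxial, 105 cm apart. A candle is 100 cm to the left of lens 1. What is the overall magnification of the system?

m = +0.169

Lens 1: 1/d_i1 = 1/(38.6) − 1/(100) = 0.01591, so d_i1 = 62.87 cm; m₁ = −d_i1/d_o1 = -0.6287.
d_o2 = 105 − (62.87) = 42.13 cm.
Lens 2: 1/d_i2 = 1/(8.91) − 1/(42.13) = 0.08850, so d_i2 = 11.30 cm; m₂ = −d_i2/d_o2 = -0.2682.
m = m₁·m₂ = (-0.6287)(-0.2682) = +0.169.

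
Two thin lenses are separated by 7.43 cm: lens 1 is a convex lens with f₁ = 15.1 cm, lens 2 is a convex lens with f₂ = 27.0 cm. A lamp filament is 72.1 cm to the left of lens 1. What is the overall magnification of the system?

Lens 1: 1/d_i1 = 1/(15.1) − 1/(72.1) = 0.05236, so d_i1 = 19.10 cm; m₁ = −d_i1/d_o1 = -0.2649.
d_o2 = 7.43 − (19.10) = -11.67 cm (virtual object).
Lens 2: 1/d_i2 = 1/(27.0) − 1/(-11.67) = 0.1227, so d_i2 = 8.148 cm; m₂ = −d_i2/d_o2 = +0.6982.
m = m₁·m₂ = (-0.2649)(+0.6982) = -0.185.

m = -0.185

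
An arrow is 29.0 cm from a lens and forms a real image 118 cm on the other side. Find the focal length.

Real image ⇒ d_i = +118 cm.
1/f = 1/d_o + 1/d_i = 1/(29.0) + 1/(118) = 0.04296, so f = 23.3 cm.
Since f is positive, the lens is converging.

f = 23.3 cm (converging)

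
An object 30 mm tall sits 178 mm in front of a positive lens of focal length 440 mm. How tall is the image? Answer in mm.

50.4 mm

1/d_i = 1/f − 1/d_o = 1/(440.0) − 1/(178) = -0.003345, so d_i = -298.9 mm.
m = −d_i/d_o = +1.679.
|h_i| = |m|·h_o = 1.679 × 30 = 50.4 mm. The image is virtual, upright and enlarged, on the same side as the object.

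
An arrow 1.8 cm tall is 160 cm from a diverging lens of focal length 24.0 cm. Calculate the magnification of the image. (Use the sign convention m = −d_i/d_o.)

m = +0.130

For a diverging lens, f = -24.0 cm.
1/d_i = 1/f − 1/d_o = 1/(-24.00) − 1/(160) = -0.04792, so d_i = -20.87 cm.
m = −d_i/d_o = −(-20.87)/(160) = +0.130.
The image is virtual, upright and reduced, on the same side as the object.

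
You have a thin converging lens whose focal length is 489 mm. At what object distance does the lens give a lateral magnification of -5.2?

m = −d_i/d_o ⇒ d_i = −m·d_o.
1/f = 1/d_o + 1/d_i = 1/d_o − 1/(m·d_o) = (1 − 1/m)/d_o, so d_o = f(1 − 1/m) = (489.0)(1 − 1/(-5.2)) = 583 mm.

583 mm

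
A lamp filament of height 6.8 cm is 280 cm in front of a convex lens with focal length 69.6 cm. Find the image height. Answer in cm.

1/d_i = 1/f − 1/d_o = 1/(69.60) − 1/(280) = 0.01080, so d_i = 92.62 cm.
m = −d_i/d_o = -0.3308.
|h_i| = |m|·h_o = 0.3308 × 6.8 = 2.25 cm. The image is real, inverted and reduced, on the far side of the lens.

2.25 cm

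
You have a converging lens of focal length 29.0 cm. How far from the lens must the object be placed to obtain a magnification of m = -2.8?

m = −d_i/d_o ⇒ d_i = −m·d_o.
1/f = 1/d_o + 1/d_i = 1/d_o − 1/(m·d_o) = (1 − 1/m)/d_o, so d_o = f(1 − 1/m) = (29.00)(1 − 1/(-2.8)) = 39.4 cm.

39.4 cm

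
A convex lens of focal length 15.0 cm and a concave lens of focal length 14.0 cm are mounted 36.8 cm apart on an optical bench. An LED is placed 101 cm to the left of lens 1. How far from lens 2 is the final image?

Lens 1: 1/d_i1 = 1/f₁ − 1/d_o1 = 1/(15.0) − 1/(101) = 0.05677, so d_i1 = 17.62 cm.
The intermediate image is 17.62 cm to the right of lens 1, which is 36.8 − (17.62) = 19.18 cm to the left of lens 2, so d_o2 = +19.18 cm.
Lens 2 is diverging, so f₂ = −14.0 cm.
Lens 2: 1/d_i2 = 1/f₂ − 1/d_o2 = 1/(-14.0) − 1/(19.18) = -0.1236, so d_i2 = -8.09 cm.
The final image is virtual, 8.09 cm to the left of lens 2 (overall magnification ≈ -0.074).

8.09 cm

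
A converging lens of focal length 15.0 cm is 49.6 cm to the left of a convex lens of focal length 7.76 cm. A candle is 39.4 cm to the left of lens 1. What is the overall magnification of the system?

Lens 1: 1/d_i1 = 1/(15.0) − 1/(39.4) = 0.04129, so d_i1 = 24.22 cm; m₁ = −d_i1/d_o1 = -0.6147.
d_o2 = 49.6 − (24.22) = 25.38 cm.
Lens 2: 1/d_i2 = 1/(7.76) − 1/(25.38) = 0.08946, so d_i2 = 11.18 cm; m₂ = −d_i2/d_o2 = -0.4404.
m = m₁·m₂ = (-0.6147)(-0.4404) = +0.271.

m = +0.271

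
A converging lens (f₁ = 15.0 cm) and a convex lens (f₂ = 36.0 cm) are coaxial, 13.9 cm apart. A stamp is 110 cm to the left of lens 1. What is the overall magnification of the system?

Lens 1: 1/d_i1 = 1/(15.0) − 1/(110) = 0.05758, so d_i1 = 17.37 cm; m₁ = −d_i1/d_o1 = -0.1579.
d_o2 = 13.9 − (17.37) = -3.470 cm (virtual object).
Lens 2: 1/d_i2 = 1/(36.0) − 1/(-3.470) = 0.3160, so d_i2 = 3.165 cm; m₂ = −d_i2/d_o2 = +0.9121.
m = m₁·m₂ = (-0.1579)(+0.9121) = -0.144.

m = -0.144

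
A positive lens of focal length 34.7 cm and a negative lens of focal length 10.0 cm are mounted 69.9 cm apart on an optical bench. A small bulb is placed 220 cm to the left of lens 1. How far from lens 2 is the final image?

7.42 cm

Lens 1: 1/d_i1 = 1/f₁ − 1/d_o1 = 1/(34.7) − 1/(220) = 0.02427, so d_i1 = 41.20 cm.
The intermediate image is 41.20 cm to the right of lens 1, which is 69.9 − (41.20) = 28.70 cm to the left of lens 2, so d_o2 = +28.70 cm.
Lens 2 is diverging, so f₂ = −10.0 cm.
Lens 2: 1/d_i2 = 1/f₂ − 1/d_o2 = 1/(-10.0) − 1/(28.70) = -0.1348, so d_i2 = -7.42 cm.
The final image is virtual, 7.42 cm to the left of lens 2 (overall magnification ≈ -0.048).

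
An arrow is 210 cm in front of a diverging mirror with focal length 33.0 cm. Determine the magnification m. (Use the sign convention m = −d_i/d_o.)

For a diverging mirror, f = -33.0 cm.
1/d_i = 1/f − 1/d_o = 1/(-33.00) − 1/(210) = -0.03506, so d_i = -28.52 cm.
m = −d_i/d_o = −(-28.52)/(210) = +0.136.
The image is virtual, upright and reduced, behind the mirror.

m = +0.136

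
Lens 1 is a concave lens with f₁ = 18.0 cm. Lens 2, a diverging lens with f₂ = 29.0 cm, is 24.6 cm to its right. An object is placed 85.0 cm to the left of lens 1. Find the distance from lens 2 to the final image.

Lens 1 is diverging, so f₁ = −18.0 cm.
Lens 1: 1/d_i1 = 1/f₁ − 1/d_o1 = 1/(-18.0) − 1/(85.0) = -0.06732, so d_i1 = -14.85 cm.
The intermediate image is 14.85 cm to the left of lens 1 (virtual), which is 24.6 − (-14.85) = 39.45 cm to the left of lens 2, so d_o2 = +39.45 cm.
Lens 2 is diverging, so f₂ = −29.0 cm.
Lens 2: 1/d_i2 = 1/f₂ − 1/d_o2 = 1/(-29.0) − 1/(39.45) = -0.05983, so d_i2 = -16.7 cm.
The final image is virtual, 16.7 cm to the left of lens 2 (overall magnification ≈ 0.074).

16.7 cm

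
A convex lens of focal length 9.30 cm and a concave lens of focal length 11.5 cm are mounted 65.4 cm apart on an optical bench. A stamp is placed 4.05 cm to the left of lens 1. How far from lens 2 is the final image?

Lens 1: 1/d_i1 = 1/f₁ − 1/d_o1 = 1/(9.30) − 1/(4.05) = -0.1394, so d_i1 = -7.174 cm.
The intermediate image is 7.174 cm to the left of lens 1 (virtual), which is 65.4 − (-7.174) = 72.57 cm to the left of lens 2, so d_o2 = +72.57 cm.
Lens 2 is diverging, so f₂ = −11.5 cm.
Lens 2: 1/d_i2 = 1/f₂ − 1/d_o2 = 1/(-11.5) − 1/(72.57) = -0.1007, so d_i2 = -9.93 cm.
The final image is virtual, 9.93 cm to the left of lens 2 (overall magnification ≈ 0.24).

9.93 cm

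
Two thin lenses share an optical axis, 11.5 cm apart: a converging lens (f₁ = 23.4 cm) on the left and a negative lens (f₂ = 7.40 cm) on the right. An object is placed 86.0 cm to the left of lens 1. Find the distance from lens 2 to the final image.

11.5 cm

Lens 1: 1/d_i1 = 1/f₁ − 1/d_o1 = 1/(23.4) − 1/(86.0) = 0.03111, so d_i1 = 32.15 cm.
The intermediate image is 32.15 cm to the right of lens 1, which lies 20.65 cm to the right of lens 2 — a virtual object — so d_o2 = −20.65 cm.
Lens 2 is diverging, so f₂ = −7.40 cm.
Lens 2: 1/d_i2 = 1/f₂ − 1/d_o2 = 1/(-7.40) − 1/(-20.65) = -0.08671, so d_i2 = -11.5 cm.
The final image is virtual, 11.5 cm to the left of lens 2 (overall magnification ≈ 0.21).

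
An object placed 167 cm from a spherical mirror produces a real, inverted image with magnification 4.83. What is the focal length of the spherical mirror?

m = −d_i/d_o ⇒ d_i = −m·d_o = −(-4.83)·(167) = 806.6 cm.
1/f = 1/d_o + 1/d_i = 1/(167) + 1/(806.6) = 0.007228, so f = 138 cm.
Since f is positive, the spherical mirror is concave.

f = 138 cm (concave)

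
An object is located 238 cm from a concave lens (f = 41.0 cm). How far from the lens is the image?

For a concave lens, f = -41.0 cm.
Lens equation: 1/s_i = 1/f − 1/s_o = 1/(-41.00) − 1/(238) = -0.02439 − 0.004202 = -0.02859, so s_i = -35.0 cm.
The image is virtual, upright and reduced, on the same side as the object.

35.0 cm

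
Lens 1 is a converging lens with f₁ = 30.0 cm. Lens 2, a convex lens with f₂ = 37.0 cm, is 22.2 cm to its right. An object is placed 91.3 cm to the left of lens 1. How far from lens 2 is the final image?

14.0 cm

Lens 1: 1/d_i1 = 1/f₁ − 1/d_o1 = 1/(30.0) − 1/(91.3) = 0.02238, so d_i1 = 44.68 cm.
The intermediate image is 44.68 cm to the right of lens 1, which lies 22.48 cm to the right of lens 2 — a virtual object — so d_o2 = −22.48 cm.
Lens 2: 1/d_i2 = 1/f₂ − 1/d_o2 = 1/(37.0) − 1/(-22.48) = 0.07151, so d_i2 = 14.0 cm.
The final image is real, 14.0 cm to the right of lens 2 (overall magnification ≈ -0.30).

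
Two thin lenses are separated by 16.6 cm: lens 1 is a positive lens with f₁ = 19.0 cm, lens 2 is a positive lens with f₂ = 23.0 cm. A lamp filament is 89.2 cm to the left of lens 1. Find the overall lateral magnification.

m = -0.204

Lens 1: 1/d_i1 = 1/(19.0) − 1/(89.2) = 0.04142, so d_i1 = 24.14 cm; m₁ = −d_i1/d_o1 = -0.2706.
d_o2 = 16.6 − (24.14) = -7.540 cm (virtual object).
Lens 2: 1/d_i2 = 1/(23.0) − 1/(-7.540) = 0.1761, so d_i2 = 5.678 cm; m₂ = −d_i2/d_o2 = +0.7531.
m = m₁·m₂ = (-0.2706)(+0.7531) = -0.204.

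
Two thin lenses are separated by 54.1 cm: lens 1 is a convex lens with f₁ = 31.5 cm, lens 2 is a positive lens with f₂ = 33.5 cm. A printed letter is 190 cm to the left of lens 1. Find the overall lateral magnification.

m = -0.388

Lens 1: 1/d_i1 = 1/(31.5) − 1/(190) = 0.02648, so d_i1 = 37.76 cm; m₁ = −d_i1/d_o1 = -0.1987.
d_o2 = 54.1 − (37.76) = 16.34 cm.
Lens 2: 1/d_i2 = 1/(33.5) − 1/(16.34) = -0.03135, so d_i2 = -31.90 cm; m₂ = −d_i2/d_o2 = +1.952.
m = m₁·m₂ = (-0.1987)(+1.952) = -0.388.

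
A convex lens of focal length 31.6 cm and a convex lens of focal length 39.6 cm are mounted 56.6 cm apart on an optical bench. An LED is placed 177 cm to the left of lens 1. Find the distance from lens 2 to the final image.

Lens 1: 1/d_i1 = 1/f₁ − 1/d_o1 = 1/(31.6) − 1/(177) = 0.02600, so d_i1 = 38.47 cm.
The intermediate image is 38.47 cm to the right of lens 1, which is 56.6 − (38.47) = 18.13 cm to the left of lens 2, so d_o2 = +18.13 cm.
Lens 2: 1/d_i2 = 1/f₂ − 1/d_o2 = 1/(39.6) − 1/(18.13) = -0.02990, so d_i2 = -33.4 cm.
The final image is virtual, 33.4 cm to the left of lens 2 (overall magnification ≈ -0.40).

33.4 cm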